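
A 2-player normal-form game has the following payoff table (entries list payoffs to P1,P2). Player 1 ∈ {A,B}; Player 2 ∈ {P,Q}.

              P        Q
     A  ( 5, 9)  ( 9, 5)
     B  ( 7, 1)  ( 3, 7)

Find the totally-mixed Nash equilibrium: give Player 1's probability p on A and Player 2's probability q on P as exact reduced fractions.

(p,q) = (3/5, 3/4)

P1 indiff ⇒ q·5+(1-q)·9 = q·7+(1-q)·3 ⇒ q(-2) = (1-q)(-6) ⇒ q = 3/4
P2 indiff ⇒ p·9+(1-p)·1 = p·5+(1-p)·7 ⇒ p(4) = (1-p)(6) ⇒ p = 3/5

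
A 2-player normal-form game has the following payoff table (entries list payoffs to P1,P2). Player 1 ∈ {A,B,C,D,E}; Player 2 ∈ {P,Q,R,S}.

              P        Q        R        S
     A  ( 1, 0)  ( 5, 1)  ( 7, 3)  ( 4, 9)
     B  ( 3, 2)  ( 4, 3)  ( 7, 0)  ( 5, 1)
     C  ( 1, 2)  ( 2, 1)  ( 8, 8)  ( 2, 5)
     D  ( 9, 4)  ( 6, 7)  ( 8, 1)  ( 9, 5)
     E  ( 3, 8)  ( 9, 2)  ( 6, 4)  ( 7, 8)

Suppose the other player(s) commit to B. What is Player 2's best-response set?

argmax u_2 = {Q}

u_2(P vs B) = 2
u_2(Q vs B) = 3
u_2(R vs B) = 0
u_2(S vs B) = 1
max payoff 3 at {Q}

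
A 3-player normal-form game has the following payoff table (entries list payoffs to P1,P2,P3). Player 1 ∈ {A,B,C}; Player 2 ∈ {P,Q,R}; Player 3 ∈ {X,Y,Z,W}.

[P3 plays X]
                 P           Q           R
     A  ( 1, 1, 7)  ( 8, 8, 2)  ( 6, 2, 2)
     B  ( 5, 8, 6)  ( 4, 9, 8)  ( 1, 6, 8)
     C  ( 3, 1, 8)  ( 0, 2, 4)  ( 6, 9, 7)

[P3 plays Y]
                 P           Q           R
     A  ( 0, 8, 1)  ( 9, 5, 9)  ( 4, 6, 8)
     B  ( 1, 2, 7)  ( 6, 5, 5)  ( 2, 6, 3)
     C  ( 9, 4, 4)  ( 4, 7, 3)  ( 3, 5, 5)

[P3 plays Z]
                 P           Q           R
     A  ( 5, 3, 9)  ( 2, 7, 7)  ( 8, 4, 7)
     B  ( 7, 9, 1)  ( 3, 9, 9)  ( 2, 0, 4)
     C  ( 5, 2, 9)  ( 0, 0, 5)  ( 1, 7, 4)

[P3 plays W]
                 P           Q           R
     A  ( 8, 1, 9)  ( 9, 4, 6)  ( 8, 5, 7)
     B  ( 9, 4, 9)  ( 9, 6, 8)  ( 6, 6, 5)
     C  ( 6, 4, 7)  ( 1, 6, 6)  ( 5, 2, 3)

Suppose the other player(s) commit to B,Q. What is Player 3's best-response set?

u_3(X vs B,Q) = 8
u_3(Y vs B,Q) = 5
u_3(Z vs B,Q) = 9
u_3(W vs B,Q) = 8
max payoff 9 at {Z}

P3 best: {Z}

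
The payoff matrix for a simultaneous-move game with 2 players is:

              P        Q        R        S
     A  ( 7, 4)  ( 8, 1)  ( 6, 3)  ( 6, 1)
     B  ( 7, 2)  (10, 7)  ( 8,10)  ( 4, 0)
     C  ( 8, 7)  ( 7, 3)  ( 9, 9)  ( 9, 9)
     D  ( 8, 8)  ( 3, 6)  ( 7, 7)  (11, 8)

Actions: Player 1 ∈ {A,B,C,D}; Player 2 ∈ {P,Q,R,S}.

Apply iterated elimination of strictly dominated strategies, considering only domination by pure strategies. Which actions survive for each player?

P2 drop Q (R beats it: A:3>1 B:10>7 C:9>3 D:7>6)
P1 drop A (C beats it: P:8>7 R:9>6 S:9>6)
P1 drop B (C beats it: P:8>7 R:9>8 S:9>4)
P1→{C,D} P2→{P,R,S}

Remaining: P1:{C,D} P2:{P,R,S}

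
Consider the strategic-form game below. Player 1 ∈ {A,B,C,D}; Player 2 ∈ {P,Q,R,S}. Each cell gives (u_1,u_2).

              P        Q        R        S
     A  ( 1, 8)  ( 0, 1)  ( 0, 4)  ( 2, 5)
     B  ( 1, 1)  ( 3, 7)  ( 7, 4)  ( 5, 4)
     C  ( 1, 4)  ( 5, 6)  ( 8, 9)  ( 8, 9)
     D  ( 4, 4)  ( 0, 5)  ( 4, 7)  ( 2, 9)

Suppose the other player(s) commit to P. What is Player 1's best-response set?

u_1(A vs P) = 1
u_1(B vs P) = 1
u_1(C vs P) = 1
u_1(D vs P) = 4
max payoff 4 at {D}

BR_1 = {D}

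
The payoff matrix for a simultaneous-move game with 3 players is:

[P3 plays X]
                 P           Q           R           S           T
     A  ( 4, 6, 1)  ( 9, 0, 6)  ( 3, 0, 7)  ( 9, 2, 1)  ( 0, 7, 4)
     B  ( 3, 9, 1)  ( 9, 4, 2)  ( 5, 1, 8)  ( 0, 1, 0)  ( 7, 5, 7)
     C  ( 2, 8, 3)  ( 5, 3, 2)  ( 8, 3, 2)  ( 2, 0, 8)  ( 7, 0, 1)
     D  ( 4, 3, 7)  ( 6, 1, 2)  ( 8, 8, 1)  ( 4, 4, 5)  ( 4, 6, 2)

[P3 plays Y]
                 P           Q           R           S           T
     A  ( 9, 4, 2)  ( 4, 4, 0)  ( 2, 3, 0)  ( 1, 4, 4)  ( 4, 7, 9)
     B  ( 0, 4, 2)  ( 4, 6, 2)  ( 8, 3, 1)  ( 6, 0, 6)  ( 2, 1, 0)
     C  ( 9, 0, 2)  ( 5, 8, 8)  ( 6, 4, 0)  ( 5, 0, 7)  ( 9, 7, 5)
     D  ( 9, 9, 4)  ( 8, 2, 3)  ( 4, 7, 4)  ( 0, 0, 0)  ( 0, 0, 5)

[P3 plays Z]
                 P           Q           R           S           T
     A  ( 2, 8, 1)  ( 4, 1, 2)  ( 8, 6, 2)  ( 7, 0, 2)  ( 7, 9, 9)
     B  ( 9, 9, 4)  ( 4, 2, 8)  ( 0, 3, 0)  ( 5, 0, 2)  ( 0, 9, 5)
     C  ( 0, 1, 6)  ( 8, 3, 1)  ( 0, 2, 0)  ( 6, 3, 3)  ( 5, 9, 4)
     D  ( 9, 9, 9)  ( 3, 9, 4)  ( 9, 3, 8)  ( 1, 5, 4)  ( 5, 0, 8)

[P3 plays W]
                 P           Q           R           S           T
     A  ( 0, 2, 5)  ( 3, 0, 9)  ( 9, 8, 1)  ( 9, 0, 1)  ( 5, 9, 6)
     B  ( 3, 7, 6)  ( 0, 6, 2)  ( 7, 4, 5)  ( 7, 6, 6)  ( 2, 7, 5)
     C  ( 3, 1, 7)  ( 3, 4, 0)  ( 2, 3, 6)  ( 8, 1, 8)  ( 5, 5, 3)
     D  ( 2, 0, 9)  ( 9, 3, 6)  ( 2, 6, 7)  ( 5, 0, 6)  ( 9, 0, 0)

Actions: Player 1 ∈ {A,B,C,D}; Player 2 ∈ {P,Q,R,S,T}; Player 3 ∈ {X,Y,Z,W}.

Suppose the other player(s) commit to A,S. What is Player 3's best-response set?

argmax u_3 = {Y}

u_3(X vs A,S) = 1
u_3(Y vs A,S) = 4
u_3(Z vs A,S) = 2
u_3(W vs A,S) = 1
max payoff 4 at {Y}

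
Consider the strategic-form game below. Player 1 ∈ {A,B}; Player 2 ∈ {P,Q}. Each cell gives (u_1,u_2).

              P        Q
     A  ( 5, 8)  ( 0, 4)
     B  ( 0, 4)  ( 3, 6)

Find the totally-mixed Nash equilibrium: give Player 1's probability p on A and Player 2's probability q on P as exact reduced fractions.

(p,q) = (1/3, 3/8)

P1 indiff ⇒ q·5+(1-q)·0 = q·0+(1-q)·3 ⇒ q(5) = (1-q)(3) ⇒ q = 3/8
P2 indiff ⇒ p·8+(1-p)·4 = p·4+(1-p)·6 ⇒ p(4) = (1-p)(2) ⇒ p = 1/3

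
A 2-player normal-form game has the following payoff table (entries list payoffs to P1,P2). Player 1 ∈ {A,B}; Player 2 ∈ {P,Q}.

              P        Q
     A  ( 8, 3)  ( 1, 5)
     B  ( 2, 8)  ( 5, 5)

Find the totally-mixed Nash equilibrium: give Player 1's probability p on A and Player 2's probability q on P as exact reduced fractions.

P1 indiff ⇒ q·8+(1-q)·1 = q·2+(1-q)·5 ⇒ q(6) = (1-q)(4) ⇒ q = 2/5
P2 indiff ⇒ p·3+(1-p)·8 = p·5+(1-p)·5 ⇒ p(-2) = (1-p)(-3) ⇒ p = 3/5

p=3/5, q=2/5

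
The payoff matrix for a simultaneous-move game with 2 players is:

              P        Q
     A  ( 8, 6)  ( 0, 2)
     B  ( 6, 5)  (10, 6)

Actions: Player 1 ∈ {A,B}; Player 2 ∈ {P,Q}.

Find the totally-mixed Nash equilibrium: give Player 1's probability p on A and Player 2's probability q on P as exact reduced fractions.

P1 mixes 1/5 on A; P2 mixes 5/6 on P

P1 indiff ⇒ q·8+(1-q)·0 = q·6+(1-q)·10 ⇒ q(2) = (1-q)(10) ⇒ q = 5/6
P2 indiff ⇒ p·6+(1-p)·5 = p·2+(1-p)·6 ⇒ p(4) = (1-p)(1) ⇒ p = 1/5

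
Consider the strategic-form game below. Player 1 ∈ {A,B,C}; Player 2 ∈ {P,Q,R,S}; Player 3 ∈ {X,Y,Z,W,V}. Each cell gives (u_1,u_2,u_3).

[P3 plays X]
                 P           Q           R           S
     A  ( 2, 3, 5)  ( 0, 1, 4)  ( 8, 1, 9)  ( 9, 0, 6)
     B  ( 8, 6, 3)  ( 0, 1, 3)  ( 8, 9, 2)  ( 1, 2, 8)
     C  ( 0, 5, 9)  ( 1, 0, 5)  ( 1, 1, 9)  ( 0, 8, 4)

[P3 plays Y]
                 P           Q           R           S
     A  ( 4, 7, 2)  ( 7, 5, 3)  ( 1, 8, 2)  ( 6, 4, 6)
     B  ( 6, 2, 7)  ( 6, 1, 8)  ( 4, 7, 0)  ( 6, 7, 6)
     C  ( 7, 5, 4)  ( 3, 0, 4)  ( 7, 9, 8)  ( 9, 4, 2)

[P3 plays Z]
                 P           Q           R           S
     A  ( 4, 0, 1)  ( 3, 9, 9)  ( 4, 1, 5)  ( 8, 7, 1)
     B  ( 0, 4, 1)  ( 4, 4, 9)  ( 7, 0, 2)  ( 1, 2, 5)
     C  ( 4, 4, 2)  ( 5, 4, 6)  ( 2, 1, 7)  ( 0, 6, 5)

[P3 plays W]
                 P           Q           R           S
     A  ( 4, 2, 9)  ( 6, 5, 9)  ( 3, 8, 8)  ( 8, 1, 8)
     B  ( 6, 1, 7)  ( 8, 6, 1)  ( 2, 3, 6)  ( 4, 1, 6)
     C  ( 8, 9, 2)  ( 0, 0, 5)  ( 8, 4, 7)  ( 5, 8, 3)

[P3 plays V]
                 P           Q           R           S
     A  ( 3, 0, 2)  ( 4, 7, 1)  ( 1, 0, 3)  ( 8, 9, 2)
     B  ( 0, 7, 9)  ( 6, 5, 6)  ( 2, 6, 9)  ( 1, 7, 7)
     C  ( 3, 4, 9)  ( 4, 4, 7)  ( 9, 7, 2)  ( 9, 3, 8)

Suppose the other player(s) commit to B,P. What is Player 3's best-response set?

argmax u_3 = {V}

u_3(X vs B,P) = 3
u_3(Y vs B,P) = 7
u_3(Z vs B,P) = 1
u_3(W vs B,P) = 7
u_3(V vs B,P) = 9
max payoff 9 at {V}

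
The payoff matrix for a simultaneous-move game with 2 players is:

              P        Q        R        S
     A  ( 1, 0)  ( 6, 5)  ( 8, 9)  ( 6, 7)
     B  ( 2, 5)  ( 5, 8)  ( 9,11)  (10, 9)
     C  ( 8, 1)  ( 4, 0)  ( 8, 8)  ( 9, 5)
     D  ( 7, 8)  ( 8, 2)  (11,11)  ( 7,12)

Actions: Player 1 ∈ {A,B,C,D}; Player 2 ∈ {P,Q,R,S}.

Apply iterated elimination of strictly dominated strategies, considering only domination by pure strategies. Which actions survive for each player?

P1 drop A (D beats it: P:7>1 Q:8>6 R:11>8 S:7>6)
P2 drop P (R beats it: B:11>5 C:8>1 D:11>8)
P1 drop C (B beats it: Q:5>4 R:9>8 S:10>9)
P2 drop Q (R beats it: B:11>8 D:11>2)
P1→{B,D} P2→{R,S}

IESDS → P1:{B,D} P2:{R,S}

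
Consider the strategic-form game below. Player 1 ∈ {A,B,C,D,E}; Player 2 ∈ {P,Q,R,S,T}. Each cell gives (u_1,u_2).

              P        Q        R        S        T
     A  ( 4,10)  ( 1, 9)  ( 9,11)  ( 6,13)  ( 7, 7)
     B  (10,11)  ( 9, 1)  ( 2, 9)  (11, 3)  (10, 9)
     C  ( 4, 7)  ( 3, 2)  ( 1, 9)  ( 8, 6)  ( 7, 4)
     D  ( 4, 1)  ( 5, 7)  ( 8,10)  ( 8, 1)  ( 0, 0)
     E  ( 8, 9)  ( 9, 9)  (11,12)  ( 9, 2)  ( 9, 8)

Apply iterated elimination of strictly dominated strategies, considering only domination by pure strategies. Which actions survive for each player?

P1 drop A (E beats it: P:8>4 Q:9>1 R:11>9 S:9>6 T:9>7)
P1 drop C (B beats it: P:10>4 Q:9>3 R:2>1 S:11>8 T:10>7)
P1 drop D (E beats it: P:8>4 Q:9>5 R:11>8 S:9>8 T:9>0)
P2 drop Q (R beats it: B:9>1 E:12>9)
P2 drop S (P beats it: B:11>3 E:9>2)
P2 drop T (P beats it: B:11>9 E:9>8)
P1→{B,E} P2→{P,R}

Survivors P1:{B,E} P2:{P,R}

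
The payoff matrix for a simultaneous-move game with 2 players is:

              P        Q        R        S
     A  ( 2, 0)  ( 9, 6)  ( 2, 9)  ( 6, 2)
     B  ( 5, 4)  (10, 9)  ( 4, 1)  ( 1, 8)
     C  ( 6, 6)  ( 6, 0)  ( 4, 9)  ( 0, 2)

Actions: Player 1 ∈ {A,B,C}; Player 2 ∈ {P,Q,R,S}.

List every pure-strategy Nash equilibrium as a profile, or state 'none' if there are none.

(A,P): not NE [P1→C gives 6>2; P2→R gives 9>0]
(A,Q): not NE [P1→B gives 10>9; P2→R gives 9>6]
(A,R): not NE [P1→C gives 4>2]
(A,S): not NE [P2→R gives 9>2]
(B,P): not NE [P1→C gives 6>5; P2→Q gives 9>4]
(B,Q): NE
(B,R): not NE [P2→Q gives 9>1]
(B,S): not NE [P1→A gives 6>1; P2→Q gives 9>8]
(C,P): not NE [P2→R gives 9>6]
(C,Q): not NE [P1→B gives 10>6; P2→R gives 9>0]
(C,R): NE
(C,S): not NE [P1→A gives 6>0; P2→R gives 9>2]

NE set: (B,Q), (C,R)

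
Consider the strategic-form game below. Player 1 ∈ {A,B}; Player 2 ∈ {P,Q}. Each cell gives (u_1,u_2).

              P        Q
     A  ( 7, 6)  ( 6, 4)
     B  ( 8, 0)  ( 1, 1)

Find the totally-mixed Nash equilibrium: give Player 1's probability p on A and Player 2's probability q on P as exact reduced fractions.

P1 indiff ⇒ q·7+(1-q)·6 = q·8+(1-q)·1 ⇒ q(-1) = (1-q)(-5) ⇒ q = 5/6
P2 indiff ⇒ p·6+(1-p)·0 = p·4+(1-p)·1 ⇒ p(2) = (1-p)(1) ⇒ p = 1/3

P1 mixes 1/3 on A; P2 mixes 5/6 on P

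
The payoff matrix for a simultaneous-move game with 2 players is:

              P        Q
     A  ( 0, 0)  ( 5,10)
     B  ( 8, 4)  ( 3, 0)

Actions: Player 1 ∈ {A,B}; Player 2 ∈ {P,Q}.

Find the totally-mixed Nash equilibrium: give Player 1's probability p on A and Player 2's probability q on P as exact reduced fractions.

P1 indiff ⇒ q·0+(1-q)·5 = q·8+(1-q)·3 ⇒ q(-8) = (1-q)(-2) ⇒ q = 1/5
P2 indiff ⇒ p·0+(1-p)·4 = p·10+(1-p)·0 ⇒ p(-10) = (1-p)(-4) ⇒ p = 2/7

(p,q) = (2/7, 1/5)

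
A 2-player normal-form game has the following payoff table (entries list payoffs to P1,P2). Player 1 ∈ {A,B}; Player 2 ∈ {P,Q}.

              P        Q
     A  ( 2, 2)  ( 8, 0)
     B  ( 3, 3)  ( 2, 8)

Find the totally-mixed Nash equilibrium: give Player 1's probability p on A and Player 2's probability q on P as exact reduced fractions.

(p,q) = (5/7, 6/7)

P1 indiff ⇒ q·2+(1-q)·8 = q·3+(1-q)·2 ⇒ q(-1) = (1-q)(-6) ⇒ q = 6/7
P2 indiff ⇒ p·2+(1-p)·3 = p·0+(1-p)·8 ⇒ p(2) = (1-p)(5) ⇒ p = 5/7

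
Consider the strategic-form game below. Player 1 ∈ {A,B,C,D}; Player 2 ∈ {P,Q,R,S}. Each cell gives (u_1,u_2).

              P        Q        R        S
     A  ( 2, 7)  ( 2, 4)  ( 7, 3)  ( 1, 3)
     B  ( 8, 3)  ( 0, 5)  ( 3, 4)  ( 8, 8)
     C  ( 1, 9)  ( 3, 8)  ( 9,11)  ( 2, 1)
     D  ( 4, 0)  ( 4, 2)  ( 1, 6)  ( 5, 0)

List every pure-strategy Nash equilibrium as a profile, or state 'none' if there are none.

Nash profiles: (B,S), (C,R)

(A,P): not NE [P1→B gives 8>2]
(A,Q): not NE [P1→D gives 4>2; P2→P gives 7>4]
(A,R): not NE [P1→C gives 9>7; P2→P gives 7>3]
(A,S): not NE [P1→B gives 8>1; P2→P gives 7>3]
(B,P): not NE [P2→S gives 8>3]
(B,Q): not NE [P1→D gives 4>0; P2→S gives 8>5]
(B,R): not NE [P1→C gives 9>3; P2→S gives 8>4]
(B,S): NE
(C,P): not NE [P1→B gives 8>1; P2→R gives 11>9]
(C,Q): not NE [P1→D gives 4>3; P2→R gives 11>8]
(C,R): NE
(C,S): not NE [P1→B gives 8>2; P2→R gives 11>1]
(D,P): not NE [P1→B gives 8>4; P2→R gives 6>0]
(D,Q): not NE [P2→R gives 6>2]
(D,R): not NE [P1→C gives 9>1]
(D,S): not NE [P1→B gives 8>5; P2→R gives 6>0]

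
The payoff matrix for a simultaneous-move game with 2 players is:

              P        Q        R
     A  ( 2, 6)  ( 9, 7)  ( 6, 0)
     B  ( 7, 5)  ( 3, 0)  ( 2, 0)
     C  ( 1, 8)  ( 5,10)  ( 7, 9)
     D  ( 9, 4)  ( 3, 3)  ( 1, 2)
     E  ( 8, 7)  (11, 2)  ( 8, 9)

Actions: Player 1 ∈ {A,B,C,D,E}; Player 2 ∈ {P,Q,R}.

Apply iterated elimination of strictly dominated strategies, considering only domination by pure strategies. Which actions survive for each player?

Remaining: P1:{D,E} P2:{P,R}

P1 drop A (E beats it: P:8>2 Q:11>9 R:8>6)
P1 drop B (E beats it: P:8>7 Q:11>3 R:8>2)
P1 drop C (E beats it: P:8>1 Q:11>5 R:8>7)
P2 drop Q (P beats it: D:4>3 E:7>2)
P1→{D,E} P2→{P,R}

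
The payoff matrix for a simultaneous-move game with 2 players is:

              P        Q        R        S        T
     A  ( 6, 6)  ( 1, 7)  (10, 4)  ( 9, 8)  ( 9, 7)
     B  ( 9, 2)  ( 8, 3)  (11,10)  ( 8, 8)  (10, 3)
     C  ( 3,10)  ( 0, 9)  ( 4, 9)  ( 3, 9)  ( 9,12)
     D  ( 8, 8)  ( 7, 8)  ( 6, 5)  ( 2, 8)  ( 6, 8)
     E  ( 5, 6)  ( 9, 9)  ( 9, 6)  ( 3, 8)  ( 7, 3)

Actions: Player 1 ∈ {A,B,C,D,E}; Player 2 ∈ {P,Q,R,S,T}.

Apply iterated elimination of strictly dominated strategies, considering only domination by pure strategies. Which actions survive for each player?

Remaining: P1:{A,B,E} P2:{Q,R,S}

P1 drop C (B beats it: P:9>3 Q:8>0 R:11>4 S:8>3 T:10>9)
P1 drop D (B beats it: P:9>8 Q:8>7 R:11>6 S:8>2 T:10>6)
P2 drop P (Q beats it: A:7>6 B:3>2 E:9>6)
P2 drop T (S beats it: A:8>7 B:8>3 E:8>3)
P1→{A,B,E} P2→{Q,R,S}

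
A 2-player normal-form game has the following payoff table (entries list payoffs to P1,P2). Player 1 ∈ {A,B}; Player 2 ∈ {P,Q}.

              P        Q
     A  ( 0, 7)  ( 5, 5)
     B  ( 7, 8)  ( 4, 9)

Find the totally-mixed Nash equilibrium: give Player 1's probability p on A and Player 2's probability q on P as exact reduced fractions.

P1 mixes 1/3 on A; P2 mixes 1/8 on P

P1 indiff ⇒ q·0+(1-q)·5 = q·7+(1-q)·4 ⇒ q(-7) = (1-q)(-1) ⇒ q = 1/8
P2 indiff ⇒ p·7+(1-p)·8 = p·5+(1-p)·9 ⇒ p(2) = (1-p)(1) ⇒ p = 1/3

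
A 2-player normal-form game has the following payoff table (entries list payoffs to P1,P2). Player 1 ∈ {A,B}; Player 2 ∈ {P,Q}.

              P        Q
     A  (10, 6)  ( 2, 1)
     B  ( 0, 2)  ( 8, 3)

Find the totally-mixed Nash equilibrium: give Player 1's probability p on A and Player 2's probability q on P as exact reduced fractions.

P1 indiff ⇒ q·10+(1-q)·2 = q·0+(1-q)·8 ⇒ q(10) = (1-q)(6) ⇒ q = 3/8
P2 indiff ⇒ p·6+(1-p)·2 = p·1+(1-p)·3 ⇒ p(5) = (1-p)(1) ⇒ p = 1/6

P1 mixes 1/6 on A; P2 mixes 3/8 on P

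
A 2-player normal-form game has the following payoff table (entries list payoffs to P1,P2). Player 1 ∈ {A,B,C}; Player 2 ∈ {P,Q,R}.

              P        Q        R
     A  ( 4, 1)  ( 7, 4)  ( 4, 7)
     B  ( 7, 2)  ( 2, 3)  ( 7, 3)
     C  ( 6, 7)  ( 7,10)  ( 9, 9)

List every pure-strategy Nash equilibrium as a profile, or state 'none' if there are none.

NE set: (C,Q)

(A,P): not NE [P1→B gives 7>4; P2→R gives 7>1]
(A,Q): not NE [P2→R gives 7>4]
(A,R): not NE [P1→C gives 9>4]
(B,P): not NE [P2→R gives 3>2]
(B,Q): not NE [P1→C gives 7>2]
(B,R): not NE [P1→C gives 9>7]
(C,P): not NE [P1→B gives 7>6; P2→Q gives 10>7]
(C,Q): NE
(C,R): not NE [P2→Q gives 10>9]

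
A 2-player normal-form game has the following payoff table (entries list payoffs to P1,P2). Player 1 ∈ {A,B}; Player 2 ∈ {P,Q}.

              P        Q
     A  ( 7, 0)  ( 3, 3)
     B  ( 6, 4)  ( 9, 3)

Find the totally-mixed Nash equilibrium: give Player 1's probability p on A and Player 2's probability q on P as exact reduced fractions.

P1 mixes 1/4 on A; P2 mixes 6/7 on P

P1 indiff ⇒ q·7+(1-q)·3 = q·6+(1-q)·9 ⇒ q(1) = (1-q)(6) ⇒ q = 6/7
P2 indiff ⇒ p·0+(1-p)·4 = p·3+(1-p)·3 ⇒ p(-3) = (1-p)(-1) ⇒ p = 1/4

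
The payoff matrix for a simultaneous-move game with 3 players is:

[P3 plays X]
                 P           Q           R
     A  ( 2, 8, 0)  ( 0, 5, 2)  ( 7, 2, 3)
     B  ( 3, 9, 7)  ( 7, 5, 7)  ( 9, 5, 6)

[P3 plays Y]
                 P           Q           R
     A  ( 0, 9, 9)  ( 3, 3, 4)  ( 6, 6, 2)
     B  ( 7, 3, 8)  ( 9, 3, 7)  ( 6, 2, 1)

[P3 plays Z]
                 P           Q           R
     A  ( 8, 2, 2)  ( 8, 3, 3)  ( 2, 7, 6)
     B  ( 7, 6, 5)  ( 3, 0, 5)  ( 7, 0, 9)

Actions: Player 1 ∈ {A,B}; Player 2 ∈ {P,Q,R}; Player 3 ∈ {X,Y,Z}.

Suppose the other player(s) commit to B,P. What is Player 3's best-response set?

BR_3 = {Y}

u_3(X vs B,P) = 7
u_3(Y vs B,P) = 8
u_3(Z vs B,P) = 5
max payoff 8 at {Y}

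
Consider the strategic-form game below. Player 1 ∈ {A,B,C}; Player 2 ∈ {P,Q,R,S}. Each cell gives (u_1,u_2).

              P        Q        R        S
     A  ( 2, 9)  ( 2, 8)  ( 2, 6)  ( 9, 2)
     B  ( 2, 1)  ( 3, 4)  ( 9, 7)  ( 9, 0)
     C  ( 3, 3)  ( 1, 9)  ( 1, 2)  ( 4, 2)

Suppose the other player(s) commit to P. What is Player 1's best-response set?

BR_1 = {C}

u_1(A vs P) = 2
u_1(B vs P) = 2
u_1(C vs P) = 3
max payoff 3 at {C}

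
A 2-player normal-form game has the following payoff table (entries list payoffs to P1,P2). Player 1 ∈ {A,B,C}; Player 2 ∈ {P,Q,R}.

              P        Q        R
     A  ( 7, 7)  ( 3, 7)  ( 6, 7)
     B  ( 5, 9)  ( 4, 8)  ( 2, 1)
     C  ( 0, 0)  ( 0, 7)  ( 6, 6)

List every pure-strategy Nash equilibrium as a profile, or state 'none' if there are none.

PSNE = {(A,P), (A,R)}

(A,P): NE
(A,Q): not NE [P1→B gives 4>3]
(A,R): NE
(B,P): not NE [P1→A gives 7>5]
(B,Q): not NE [P2→P gives 9>8]
(B,R): not NE [P1→C gives 6>2; P2→P gives 9>1]
(C,P): not NE [P1→A gives 7>0; P2→Q gives 7>0]
(C,Q): not NE [P1→B gives 4>0]
(C,R): not NE [P2→Q gives 7>6]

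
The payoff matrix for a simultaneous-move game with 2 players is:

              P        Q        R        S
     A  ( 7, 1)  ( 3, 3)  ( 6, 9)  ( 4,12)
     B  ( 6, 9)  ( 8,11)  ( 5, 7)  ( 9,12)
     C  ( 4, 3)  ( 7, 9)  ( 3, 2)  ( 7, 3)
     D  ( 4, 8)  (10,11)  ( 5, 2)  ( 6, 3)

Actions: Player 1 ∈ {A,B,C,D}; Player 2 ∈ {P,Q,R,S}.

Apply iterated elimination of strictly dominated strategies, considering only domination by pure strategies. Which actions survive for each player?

Survivors P1:{B,D} P2:{Q,S}

P1 drop C (B beats it: P:6>4 Q:8>7 R:5>3 S:9>7)
P2 drop P (Q beats it: A:3>1 B:11>9 D:11>8)
P2 drop R (S beats it: A:12>9 B:12>7 D:3>2)
P1 drop A (B beats it: Q:8>3 S:9>4)
P1→{B,D} P2→{Q,S}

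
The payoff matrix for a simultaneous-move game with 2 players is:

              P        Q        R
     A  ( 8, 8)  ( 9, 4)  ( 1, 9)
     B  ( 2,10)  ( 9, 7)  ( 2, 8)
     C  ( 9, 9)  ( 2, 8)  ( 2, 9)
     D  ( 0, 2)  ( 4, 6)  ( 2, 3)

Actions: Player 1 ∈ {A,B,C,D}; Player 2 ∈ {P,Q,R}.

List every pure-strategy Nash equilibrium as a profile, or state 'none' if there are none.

NE set: (C,P), (C,R)

(A,P): not NE [P1→C gives 9>8; P2→R gives 9>8]
(A,Q): not NE [P2→R gives 9>4]
(A,R): not NE [P1→D gives 2>1]
(B,P): not NE [P1→C gives 9>2]
(B,Q): not NE [P2→P gives 10>7]
(B,R): not NE [P2→P gives 10>8]
(C,P): NE
(C,Q): not NE [P1→B gives 9>2; P2→R gives 9>8]
(C,R): NE
(D,P): not NE [P1→C gives 9>0; P2→Q gives 6>2]
(D,Q): not NE [P1→B gives 9>4]
(D,R): not NE [P2→Q gives 6>3]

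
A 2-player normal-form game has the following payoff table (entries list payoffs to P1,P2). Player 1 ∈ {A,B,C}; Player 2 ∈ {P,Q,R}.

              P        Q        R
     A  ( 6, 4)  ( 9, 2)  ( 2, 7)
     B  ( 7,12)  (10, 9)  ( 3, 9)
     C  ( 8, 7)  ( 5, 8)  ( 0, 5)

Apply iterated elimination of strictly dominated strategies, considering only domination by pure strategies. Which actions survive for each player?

IESDS → P1:{B,C} P2:{P,Q}

P1 drop A (B beats it: P:7>6 Q:10>9 R:3>2)
P2 drop R (P beats it: B:12>9 C:7>5)
P1→{B,C} P2→{P,Q}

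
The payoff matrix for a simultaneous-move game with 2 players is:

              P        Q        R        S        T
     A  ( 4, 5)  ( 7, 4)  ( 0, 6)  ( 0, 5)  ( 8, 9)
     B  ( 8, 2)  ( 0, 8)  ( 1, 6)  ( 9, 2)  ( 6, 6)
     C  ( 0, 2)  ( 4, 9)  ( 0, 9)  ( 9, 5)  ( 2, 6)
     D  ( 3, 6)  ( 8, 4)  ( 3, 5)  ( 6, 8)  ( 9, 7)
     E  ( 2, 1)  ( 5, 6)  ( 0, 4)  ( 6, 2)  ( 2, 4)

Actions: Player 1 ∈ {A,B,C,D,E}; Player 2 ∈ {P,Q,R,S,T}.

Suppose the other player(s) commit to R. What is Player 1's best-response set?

P1 best: {D}

u_1(A vs R) = 0
u_1(B vs R) = 1
u_1(C vs R) = 0
u_1(D vs R) = 3
u_1(E vs R) = 0
max payoff 3 at {D}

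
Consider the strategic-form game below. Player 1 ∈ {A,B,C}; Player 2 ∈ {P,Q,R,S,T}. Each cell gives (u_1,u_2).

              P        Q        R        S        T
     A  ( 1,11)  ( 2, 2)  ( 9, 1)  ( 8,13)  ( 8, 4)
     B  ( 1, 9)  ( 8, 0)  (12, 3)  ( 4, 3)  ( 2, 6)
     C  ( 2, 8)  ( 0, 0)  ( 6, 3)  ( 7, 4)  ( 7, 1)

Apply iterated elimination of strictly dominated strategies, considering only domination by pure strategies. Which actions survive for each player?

Survivors P1:{A,C} P2:{P,S}

P2 drop Q (P beats it: A:11>2 B:9>0 C:8>0)
P2 drop R (P beats it: A:11>1 B:9>3 C:8>3)
P1 drop B (C beats it: P:2>1 S:7>4 T:7>2)
P2 drop T (P beats it: A:11>4 C:8>1)
P1→{A,C} P2→{P,S}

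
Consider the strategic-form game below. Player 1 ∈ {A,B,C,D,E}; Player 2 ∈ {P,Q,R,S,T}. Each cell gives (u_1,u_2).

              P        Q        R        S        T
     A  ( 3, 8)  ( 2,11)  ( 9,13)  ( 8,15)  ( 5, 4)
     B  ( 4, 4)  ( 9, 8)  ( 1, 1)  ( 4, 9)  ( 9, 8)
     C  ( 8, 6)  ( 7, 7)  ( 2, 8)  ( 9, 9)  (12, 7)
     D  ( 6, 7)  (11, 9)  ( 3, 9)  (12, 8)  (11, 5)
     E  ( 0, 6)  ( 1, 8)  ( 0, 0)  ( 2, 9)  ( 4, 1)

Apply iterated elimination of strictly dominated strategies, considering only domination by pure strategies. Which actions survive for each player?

P1 drop B (D beats it: P:6>4 Q:11>9 R:3>1 S:12>4 T:11>9)
P1 drop E (A beats it: P:3>0 Q:2>1 R:9>0 S:8>2 T:5>4)
P2 drop P (Q beats it: A:11>8 C:7>6 D:9>7)
P2 drop T (R beats it: A:13>4 C:8>7 D:9>5)
P1 drop C (D beats it: Q:11>7 R:3>2 S:12>9)
P1→{A,D} P2→{Q,R,S}

Remaining: P1:{A,D} P2:{Q,R,S}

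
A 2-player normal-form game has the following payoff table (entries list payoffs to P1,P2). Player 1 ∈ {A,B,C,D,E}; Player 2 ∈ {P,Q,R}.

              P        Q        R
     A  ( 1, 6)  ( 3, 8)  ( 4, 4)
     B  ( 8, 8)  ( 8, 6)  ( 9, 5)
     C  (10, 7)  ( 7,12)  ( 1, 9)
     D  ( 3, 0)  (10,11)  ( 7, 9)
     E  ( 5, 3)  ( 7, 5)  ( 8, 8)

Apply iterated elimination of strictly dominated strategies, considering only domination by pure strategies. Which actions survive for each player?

P1 drop A (B beats it: P:8>1 Q:8>3 R:9>4)
P1 drop E (B beats it: P:8>5 Q:8>7 R:9>8)
P2 drop R (Q beats it: B:6>5 C:12>9 D:11>9)
P1→{B,C,D} P2→{P,Q}

Survivors P1:{B,C,D} P2:{P,Q}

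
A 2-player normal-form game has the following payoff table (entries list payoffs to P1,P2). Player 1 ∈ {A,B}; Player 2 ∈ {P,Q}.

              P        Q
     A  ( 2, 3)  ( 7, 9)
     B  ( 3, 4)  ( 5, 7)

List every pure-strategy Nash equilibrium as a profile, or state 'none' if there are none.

Nash profiles: (A,Q)

(A,P): not NE [P1→B gives 3>2; P2→Q gives 9>3]
(A,Q): NE
(B,P): not NE [P2→Q gives 7>4]
(B,Q): not NE [P1→A gives 7>5]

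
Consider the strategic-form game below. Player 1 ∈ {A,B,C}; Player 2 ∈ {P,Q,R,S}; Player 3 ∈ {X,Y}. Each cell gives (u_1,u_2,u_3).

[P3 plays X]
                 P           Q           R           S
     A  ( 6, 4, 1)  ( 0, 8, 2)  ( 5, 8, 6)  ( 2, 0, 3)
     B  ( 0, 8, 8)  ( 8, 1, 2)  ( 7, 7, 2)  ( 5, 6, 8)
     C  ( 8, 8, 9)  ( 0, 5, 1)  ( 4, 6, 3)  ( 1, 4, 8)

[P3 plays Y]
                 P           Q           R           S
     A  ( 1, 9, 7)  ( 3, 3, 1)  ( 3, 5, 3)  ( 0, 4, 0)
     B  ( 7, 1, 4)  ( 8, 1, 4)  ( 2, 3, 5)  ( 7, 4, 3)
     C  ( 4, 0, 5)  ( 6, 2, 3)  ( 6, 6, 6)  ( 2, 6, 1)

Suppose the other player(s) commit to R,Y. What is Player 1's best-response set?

BR_1 = {C}

u_1(A vs R,Y) = 3
u_1(B vs R,Y) = 2
u_1(C vs R,Y) = 6
max payoff 6 at {C}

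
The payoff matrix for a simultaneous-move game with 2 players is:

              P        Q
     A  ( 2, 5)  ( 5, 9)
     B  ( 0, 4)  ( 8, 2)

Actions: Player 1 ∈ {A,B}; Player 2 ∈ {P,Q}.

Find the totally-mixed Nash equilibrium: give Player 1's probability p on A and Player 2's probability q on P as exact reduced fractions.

p=1/3, q=3/5

P1 indiff ⇒ q·2+(1-q)·5 = q·0+(1-q)·8 ⇒ q(2) = (1-q)(3) ⇒ q = 3/5
P2 indiff ⇒ p·5+(1-p)·4 = p·9+(1-p)·2 ⇒ p(-4) = (1-p)(-2) ⇒ p = 1/3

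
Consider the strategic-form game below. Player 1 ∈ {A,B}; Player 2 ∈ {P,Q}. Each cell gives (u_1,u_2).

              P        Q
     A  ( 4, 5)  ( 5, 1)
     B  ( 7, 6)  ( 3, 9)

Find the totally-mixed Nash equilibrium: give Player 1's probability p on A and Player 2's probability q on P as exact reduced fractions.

P1 indiff ⇒ q·4+(1-q)·5 = q·7+(1-q)·3 ⇒ q(-3) = (1-q)(-2) ⇒ q = 2/5
P2 indiff ⇒ p·5+(1-p)·6 = p·1+(1-p)·9 ⇒ p(4) = (1-p)(3) ⇒ p = 3/7

p=3/7, q=2/5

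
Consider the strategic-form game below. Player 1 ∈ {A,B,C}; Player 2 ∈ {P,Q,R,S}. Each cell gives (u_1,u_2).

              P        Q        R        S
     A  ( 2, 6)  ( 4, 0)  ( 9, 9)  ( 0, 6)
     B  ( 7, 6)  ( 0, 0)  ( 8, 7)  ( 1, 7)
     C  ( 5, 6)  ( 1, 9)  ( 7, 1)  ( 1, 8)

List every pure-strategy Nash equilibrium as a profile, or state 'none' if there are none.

NE set: (A,R), (B,S)

(A,P): not NE [P1→B gives 7>2; P2→R gives 9>6]
(A,Q): not NE [P2→R gives 9>0]
(A,R): NE
(A,S): not NE [P1→C gives 1>0; P2→R gives 9>6]
(B,P): not NE [P2→S gives 7>6]
(B,Q): not NE [P1→A gives 4>0; P2→S gives 7>0]
(B,R): not NE [P1→A gives 9>8]
(B,S): NE
(C,P): not NE [P1→B gives 7>5; P2→Q gives 9>6]
(C,Q): not NE [P1→A gives 4>1]
(C,R): not NE [P1→A gives 9>7; P2→Q gives 9>1]
(C,S): not NE [P2→Q gives 9>8]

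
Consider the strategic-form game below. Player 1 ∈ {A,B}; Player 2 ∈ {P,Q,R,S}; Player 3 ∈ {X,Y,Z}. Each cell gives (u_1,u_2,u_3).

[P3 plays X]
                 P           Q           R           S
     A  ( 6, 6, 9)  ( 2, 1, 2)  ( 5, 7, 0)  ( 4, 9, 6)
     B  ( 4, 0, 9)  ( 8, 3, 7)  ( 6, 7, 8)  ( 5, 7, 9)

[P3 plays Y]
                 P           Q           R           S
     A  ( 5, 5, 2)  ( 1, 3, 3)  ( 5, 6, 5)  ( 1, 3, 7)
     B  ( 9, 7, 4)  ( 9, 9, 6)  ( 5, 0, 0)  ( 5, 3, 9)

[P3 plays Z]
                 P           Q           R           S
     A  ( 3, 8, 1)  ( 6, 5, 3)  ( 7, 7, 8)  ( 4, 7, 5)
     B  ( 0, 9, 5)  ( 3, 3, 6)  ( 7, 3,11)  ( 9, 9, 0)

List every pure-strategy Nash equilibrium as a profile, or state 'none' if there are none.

(A,P,X): not NE [P2→S gives 9>6]
(A,P,Y): not NE [P1→B gives 9>5; P2→R gives 6>5; P3→X gives 9>2]
(A,P,Z): not NE [P3→X gives 9>1]
(A,Q,X): not NE [P1→B gives 8>2; P2→S gives 9>1; P3→Z gives 3>2]
(A,Q,Y): not NE [P1→B gives 9>1; P2→R gives 6>3]
(A,Q,Z): not NE [P2→P gives 8>5]
(A,R,X): not NE [P1→B gives 6>5; P2→S gives 9>7; P3→Z gives 8>0]
(A,R,Y): not NE [P3→Z gives 8>5]
(A,R,Z): not NE [P2→P gives 8>7]
(A,S,X): not NE [P1→B gives 5>4; P3→Y gives 7>6]
(A,S,Y): not NE [P1→B gives 5>1; P2→R gives 6>3]
(A,S,Z): not NE [P1→B gives 9>4; P2→P gives 8>7; P3→Y gives 7>5]
(B,P,X): not NE [P1→A gives 6>4; P2→S gives 7>0]
(B,P,Y): not NE [P2→Q gives 9>7; P3→X gives 9>4]
(B,P,Z): not NE [P1→A gives 3>0; P3→X gives 9>5]
(B,Q,X): not NE [P2→S gives 7>3]
(B,Q,Y): not NE [P3→X gives 7>6]
(B,Q,Z): not NE [P1→A gives 6>3; P2→S gives 9>3; P3→X gives 7>6]
(B,R,X): not NE [P3→Z gives 11>8]
(B,R,Y): not NE [P2→Q gives 9>0; P3→Z gives 11>0]
(B,R,Z): not NE [P2→S gives 9>3]
(B,S,X): NE
(B,S,Y): not NE [P2→Q gives 9>3]
(B,S,Z): not NE [P3→Y gives 9>0]

NE set: (B,S,X)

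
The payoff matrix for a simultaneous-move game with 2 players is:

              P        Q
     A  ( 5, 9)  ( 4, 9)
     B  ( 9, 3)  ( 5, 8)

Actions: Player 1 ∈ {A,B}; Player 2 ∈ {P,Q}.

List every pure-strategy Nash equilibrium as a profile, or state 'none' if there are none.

(A,P): not NE [P1→B gives 9>5]
(A,Q): not NE [P1→B gives 5>4]
(B,P): not NE [P2→Q gives 8>3]
(B,Q): NE

Nash profiles: (B,Q)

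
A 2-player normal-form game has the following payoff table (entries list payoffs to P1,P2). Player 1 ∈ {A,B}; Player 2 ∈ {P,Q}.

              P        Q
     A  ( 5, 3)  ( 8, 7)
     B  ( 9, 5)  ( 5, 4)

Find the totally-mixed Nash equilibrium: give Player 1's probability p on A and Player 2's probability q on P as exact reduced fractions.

P1 indiff ⇒ q·5+(1-q)·8 = q·9+(1-q)·5 ⇒ q(-4) = (1-q)(-3) ⇒ q = 3/7
P2 indiff ⇒ p·3+(1-p)·5 = p·7+(1-p)·4 ⇒ p(-4) = (1-p)(-1) ⇒ p = 1/5

(p,q) = (1/5, 3/7)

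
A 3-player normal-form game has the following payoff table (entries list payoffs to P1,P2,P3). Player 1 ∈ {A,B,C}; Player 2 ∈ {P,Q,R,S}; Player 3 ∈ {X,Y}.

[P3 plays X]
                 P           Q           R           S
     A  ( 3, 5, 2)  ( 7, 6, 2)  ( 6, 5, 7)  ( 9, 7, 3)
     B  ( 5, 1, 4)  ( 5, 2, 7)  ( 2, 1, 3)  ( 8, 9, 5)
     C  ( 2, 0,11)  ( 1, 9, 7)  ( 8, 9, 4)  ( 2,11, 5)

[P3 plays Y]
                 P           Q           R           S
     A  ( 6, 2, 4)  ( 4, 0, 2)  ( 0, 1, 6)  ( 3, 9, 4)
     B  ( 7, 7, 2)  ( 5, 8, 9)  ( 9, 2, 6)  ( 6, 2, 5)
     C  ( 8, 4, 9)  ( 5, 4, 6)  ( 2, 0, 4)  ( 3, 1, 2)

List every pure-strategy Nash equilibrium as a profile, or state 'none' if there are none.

(A,P,X): not NE [P1→B gives 5>3; P2→S gives 7>5; P3→Y gives 4>2]
(A,P,Y): not NE [P1→C gives 8>6; P2→S gives 9>2]
(A,Q,X): not NE [P2→S gives 7>6]
(A,Q,Y): not NE [P1→C gives 5>4; P2→S gives 9>0]
(A,R,X): not NE [P1→C gives 8>6; P2→S gives 7>5]
(A,R,Y): not NE [P1→B gives 9>0; P2→S gives 9>1; P3→X gives 7>6]
(A,S,X): not NE [P3→Y gives 4>3]
(A,S,Y): not NE [P1→B gives 6>3]
(B,P,X): not NE [P2→S gives 9>1]
(B,P,Y): not NE [P1→C gives 8>7; P2→Q gives 8>7; P3→X gives 4>2]
(B,Q,X): not NE [P1→A gives 7>5; P2→S gives 9>2; P3→Y gives 9>7]
(B,Q,Y): NE
(B,R,X): not NE [P1→C gives 8>2; P2→S gives 9>1; P3→Y gives 6>3]
(B,R,Y): not NE [P2→Q gives 8>2]
(B,S,X): not NE [P1→A gives 9>8]
(B,S,Y): not NE [P2→Q gives 8>2]
(C,P,X): not NE [P1→B gives 5>2; P2→S gives 11>0]
(C,P,Y): not NE [P3→X gives 11>9]
(C,Q,X): not NE [P1→A gives 7>1; P2→S gives 11>9]
(C,Q,Y): not NE [P3→X gives 7>6]
(C,R,X): not NE [P2→S gives 11>9]
(C,R,Y): not NE [P1→B gives 9>2; P2→Q gives 4>0]
(C,S,X): not NE [P1→A gives 9>2]
(C,S,Y): not NE [P1→B gives 6>3; P2→Q gives 4>1; P3→X gives 5>2]

Nash profiles: (B,Q,Y)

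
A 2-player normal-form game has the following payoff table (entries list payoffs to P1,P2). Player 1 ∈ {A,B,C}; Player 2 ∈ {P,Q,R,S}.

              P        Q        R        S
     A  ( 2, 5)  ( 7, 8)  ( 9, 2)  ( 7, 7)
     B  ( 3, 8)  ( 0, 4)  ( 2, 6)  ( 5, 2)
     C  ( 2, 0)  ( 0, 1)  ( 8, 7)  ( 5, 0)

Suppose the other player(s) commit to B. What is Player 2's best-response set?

BR_2 = {P}

u_2(P vs B) = 8
u_2(Q vs B) = 4
u_2(R vs B) = 6
u_2(S vs B) = 2
max payoff 8 at {P}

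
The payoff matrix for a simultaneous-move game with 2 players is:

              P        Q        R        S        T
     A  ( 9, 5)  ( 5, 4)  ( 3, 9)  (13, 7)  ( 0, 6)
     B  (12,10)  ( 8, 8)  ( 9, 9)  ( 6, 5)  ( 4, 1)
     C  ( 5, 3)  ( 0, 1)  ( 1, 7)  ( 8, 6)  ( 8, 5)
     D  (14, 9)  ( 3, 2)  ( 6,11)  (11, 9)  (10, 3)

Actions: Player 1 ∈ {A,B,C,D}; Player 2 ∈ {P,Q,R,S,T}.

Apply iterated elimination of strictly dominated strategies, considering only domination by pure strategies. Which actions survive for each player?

Survivors P1:{B,D} P2:{P,R}

P1 drop C (D beats it: P:14>5 Q:3>0 R:6>1 S:11>8 T:10>8)
P2 drop Q (P beats it: A:5>4 B:10>8 D:9>2)
P2 drop S (R beats it: A:9>7 B:9>5 D:11>9)
P1 drop A (B beats it: P:12>9 R:9>3 T:4>0)
P2 drop T (P beats it: B:10>1 D:9>3)
P1→{B,D} P2→{P,R}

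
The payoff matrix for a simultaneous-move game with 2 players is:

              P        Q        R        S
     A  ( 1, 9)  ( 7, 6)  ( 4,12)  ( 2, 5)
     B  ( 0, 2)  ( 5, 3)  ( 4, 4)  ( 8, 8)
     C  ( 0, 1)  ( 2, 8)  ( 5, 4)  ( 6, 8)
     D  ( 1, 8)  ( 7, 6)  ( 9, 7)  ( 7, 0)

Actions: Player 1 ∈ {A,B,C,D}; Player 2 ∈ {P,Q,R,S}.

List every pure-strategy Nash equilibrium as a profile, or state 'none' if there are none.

(A,P): not NE [P2→R gives 12>9]
(A,Q): not NE [P2→R gives 12>6]
(A,R): not NE [P1→D gives 9>4]
(A,S): not NE [P1→B gives 8>2; P2→R gives 12>5]
(B,P): not NE [P1→D gives 1>0; P2→S gives 8>2]
(B,Q): not NE [P1→D gives 7>5; P2→S gives 8>3]
(B,R): not NE [P1→D gives 9>4; P2→S gives 8>4]
(B,S): NE
(C,P): not NE [P1→D gives 1>0; P2→S gives 8>1]
(C,Q): not NE [P1→D gives 7>2]
(C,R): not NE [P1→D gives 9>5; P2→S gives 8>4]
(C,S): not NE [P1→B gives 8>6]
(D,P): NE
(D,Q): not NE [P2→P gives 8>6]
(D,R): not NE [P2→P gives 8>7]
(D,S): not NE [P1→B gives 8>7; P2→P gives 8>0]

Nash profiles: (B,S), (D,P)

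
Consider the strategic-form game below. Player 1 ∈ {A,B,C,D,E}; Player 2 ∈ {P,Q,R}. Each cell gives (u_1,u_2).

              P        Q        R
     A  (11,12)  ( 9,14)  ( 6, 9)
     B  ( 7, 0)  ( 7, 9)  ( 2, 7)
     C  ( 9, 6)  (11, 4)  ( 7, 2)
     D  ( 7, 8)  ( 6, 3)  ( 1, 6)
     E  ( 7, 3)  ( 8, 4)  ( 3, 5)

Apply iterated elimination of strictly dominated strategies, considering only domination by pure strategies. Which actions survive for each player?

P1 drop B (A beats it: P:11>7 Q:9>7 R:6>2)
P1 drop D (A beats it: P:11>7 Q:9>6 R:6>1)
P1 drop E (A beats it: P:11>7 Q:9>8 R:6>3)
P2 drop R (P beats it: A:12>9 C:6>2)
P1→{A,C} P2→{P,Q}

Survivors P1:{A,C} P2:{P,Q}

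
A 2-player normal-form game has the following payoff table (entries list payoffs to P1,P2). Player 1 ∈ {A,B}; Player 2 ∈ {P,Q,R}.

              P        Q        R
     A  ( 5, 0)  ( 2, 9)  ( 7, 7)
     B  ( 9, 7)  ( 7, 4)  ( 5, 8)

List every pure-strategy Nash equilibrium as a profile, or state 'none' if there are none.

No pure NE.

(A,P): not NE [P1→B gives 9>5; P2→Q gives 9>0]
(A,Q): not NE [P1→B gives 7>2]
(A,R): not NE [P2→Q gives 9>7]
(B,P): not NE [P2→R gives 8>7]
(B,Q): not NE [P2→R gives 8>4]
(B,R): not NE [P1→A gives 7>5]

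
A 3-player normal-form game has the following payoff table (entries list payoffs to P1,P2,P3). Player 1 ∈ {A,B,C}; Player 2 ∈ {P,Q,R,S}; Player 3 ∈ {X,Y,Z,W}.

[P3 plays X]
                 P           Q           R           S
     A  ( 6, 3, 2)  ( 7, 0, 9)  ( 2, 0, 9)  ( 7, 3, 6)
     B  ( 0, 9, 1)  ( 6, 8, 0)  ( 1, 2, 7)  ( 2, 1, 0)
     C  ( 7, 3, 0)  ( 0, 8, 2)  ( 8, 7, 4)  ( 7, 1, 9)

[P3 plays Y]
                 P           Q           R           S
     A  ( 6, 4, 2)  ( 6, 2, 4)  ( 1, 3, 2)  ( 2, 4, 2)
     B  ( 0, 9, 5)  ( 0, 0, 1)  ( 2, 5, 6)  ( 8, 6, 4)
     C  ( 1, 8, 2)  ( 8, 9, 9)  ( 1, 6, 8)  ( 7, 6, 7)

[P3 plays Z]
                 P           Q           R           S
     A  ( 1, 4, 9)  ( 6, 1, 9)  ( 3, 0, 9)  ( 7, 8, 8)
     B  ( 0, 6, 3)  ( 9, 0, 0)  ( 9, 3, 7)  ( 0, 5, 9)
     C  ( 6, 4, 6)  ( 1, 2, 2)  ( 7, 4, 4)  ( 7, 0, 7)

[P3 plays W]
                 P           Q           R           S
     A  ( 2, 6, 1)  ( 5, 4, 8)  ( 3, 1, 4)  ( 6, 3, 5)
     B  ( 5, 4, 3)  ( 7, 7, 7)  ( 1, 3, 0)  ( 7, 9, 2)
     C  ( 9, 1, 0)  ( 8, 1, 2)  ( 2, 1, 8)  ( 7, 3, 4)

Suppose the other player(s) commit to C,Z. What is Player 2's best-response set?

BR_2 = {P,R}

u_2(P vs C,Z) = 4
u_2(Q vs C,Z) = 2
u_2(R vs C,Z) = 4
u_2(S vs C,Z) = 0
max payoff 4 at {P,R}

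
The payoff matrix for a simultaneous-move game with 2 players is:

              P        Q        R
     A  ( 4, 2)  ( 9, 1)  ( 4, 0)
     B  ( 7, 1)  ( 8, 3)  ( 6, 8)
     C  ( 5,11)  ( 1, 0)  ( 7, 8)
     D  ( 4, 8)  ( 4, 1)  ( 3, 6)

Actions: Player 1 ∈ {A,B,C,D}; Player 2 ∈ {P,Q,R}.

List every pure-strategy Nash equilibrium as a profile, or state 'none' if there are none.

(A,P): not NE [P1→B gives 7>4]
(A,Q): not NE [P2→P gives 2>1]
(A,R): not NE [P1→C gives 7>4; P2→P gives 2>0]
(B,P): not NE [P2→R gives 8>1]
(B,Q): not NE [P1→A gives 9>8; P2→R gives 8>3]
(B,R): not NE [P1→C gives 7>6]
(C,P): not NE [P1→B gives 7>5]
(C,Q): not NE [P1→A gives 9>1; P2→P gives 11>0]
(C,R): not NE [P2→P gives 11>8]
(D,P): not NE [P1→B gives 7>4]
(D,Q): not NE [P1→A gives 9>4; P2→P gives 8>1]
(D,R): not NE [P1→C gives 7>3; P2→P gives 8>6]

PSNE: ∅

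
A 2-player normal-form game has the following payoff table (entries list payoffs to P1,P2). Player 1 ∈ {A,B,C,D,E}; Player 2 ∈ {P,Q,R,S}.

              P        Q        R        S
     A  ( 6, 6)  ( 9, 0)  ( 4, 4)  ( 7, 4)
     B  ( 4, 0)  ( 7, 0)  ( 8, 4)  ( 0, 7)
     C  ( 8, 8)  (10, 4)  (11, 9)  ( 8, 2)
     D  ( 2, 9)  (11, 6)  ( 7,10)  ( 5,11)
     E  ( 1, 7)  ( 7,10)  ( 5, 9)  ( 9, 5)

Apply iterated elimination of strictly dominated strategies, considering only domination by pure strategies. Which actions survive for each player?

IESDS → P1:{C,D,E} P2:{Q,R,S}

P1 drop A (C beats it: P:8>6 Q:10>9 R:11>4 S:8>7)
P1 drop B (C beats it: P:8>4 Q:10>7 R:11>8 S:8>0)
P2 drop P (R beats it: C:9>8 D:10>9 E:9>7)
P1→{C,D,E} P2→{Q,R,S}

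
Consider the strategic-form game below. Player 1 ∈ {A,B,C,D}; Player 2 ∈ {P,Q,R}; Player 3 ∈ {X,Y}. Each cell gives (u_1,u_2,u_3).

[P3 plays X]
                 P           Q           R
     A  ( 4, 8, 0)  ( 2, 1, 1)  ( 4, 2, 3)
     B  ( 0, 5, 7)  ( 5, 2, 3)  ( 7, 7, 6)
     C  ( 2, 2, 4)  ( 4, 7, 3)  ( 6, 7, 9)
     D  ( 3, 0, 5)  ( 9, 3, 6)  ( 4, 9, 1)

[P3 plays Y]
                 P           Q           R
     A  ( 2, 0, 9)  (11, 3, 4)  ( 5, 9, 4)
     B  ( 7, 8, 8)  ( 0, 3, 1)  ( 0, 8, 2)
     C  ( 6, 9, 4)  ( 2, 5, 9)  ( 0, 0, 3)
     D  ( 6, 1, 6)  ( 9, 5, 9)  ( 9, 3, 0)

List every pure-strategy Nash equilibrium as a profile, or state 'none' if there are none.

NE set: (B,P,Y), (B,R,X)

(A,P,X): not NE [P3→Y gives 9>0]
(A,P,Y): not NE [P1→B gives 7>2; P2→R gives 9>0]
(A,Q,X): not NE [P1→D gives 9>2; P2→P gives 8>1; P3→Y gives 4>1]
(A,Q,Y): not NE [P2→R gives 9>3]
(A,R,X): not NE [P1→B gives 7>4; P2→P gives 8>2; P3→Y gives 4>3]
(A,R,Y): not NE [P1→D gives 9>5]
(B,P,X): not NE [P1→A gives 4>0; P2→R gives 7>5; P3→Y gives 8>7]
(B,P,Y): NE
(B,Q,X): not NE [P1→D gives 9>5; P2→R gives 7>2]
(B,Q,Y): not NE [P1→A gives 11>0; P2→R gives 8>3; P3→X gives 3>1]
(B,R,X): NE
(B,R,Y): not NE [P1→D gives 9>0; P3→X gives 6>2]
(C,P,X): not NE [P1→A gives 4>2; P2→R gives 7>2]
(C,P,Y): not NE [P1→B gives 7>6]
(C,Q,X): not NE [P1→D gives 9>4; P3→Y gives 9>3]
(C,Q,Y): not NE [P1→A gives 11>2; P2→P gives 9>5]
(C,R,X): not NE [P1→B gives 7>6]
(C,R,Y): not NE [P1→D gives 9>0; P2→P gives 9>0; P3→X gives 9>3]
(D,P,X): not NE [P1→A gives 4>3; P2→R gives 9>0; P3→Y gives 6>5]
(D,P,Y): not NE [P1→B gives 7>6; P2→Q gives 5>1]
(D,Q,X): not NE [P2→R gives 9>3; P3→Y gives 9>6]
(D,Q,Y): not NE [P1→A gives 11>9]
(D,R,X): not NE [P1→B gives 7>4]
(D,R,Y): not NE [P2→Q gives 5>3; P3→X gives 1>0]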